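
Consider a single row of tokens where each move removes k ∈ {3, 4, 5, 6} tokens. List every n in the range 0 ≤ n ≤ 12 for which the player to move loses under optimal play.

0, 1, 2, 9, 10, 11

Compute g(0), g(1), … for moves {3, 4, 5, 6}:
k:     0  1  2  3  4  5  6  7  8  9 10 11 12
g(k):  0  0  0  1  1  1  2  2  2  0  0  0  1
The P-positions (g = 0) in 0..12 are 0, 1, 2, 9, 10, 11.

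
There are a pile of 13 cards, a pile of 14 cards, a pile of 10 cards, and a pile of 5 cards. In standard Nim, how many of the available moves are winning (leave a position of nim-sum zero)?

Compute the nim-sum pairwise:
13 XOR 14 = 3
3 XOR 10 = 9
9 XOR 5 = 12
The overall nim-sum is X = 12. A pile of size p has a winning move iff p XOR X < p (reduce it to p XOR X).
  13: 13 XOR 12 = 1 < 13 — winning move (to 1).
  14: 14 XOR 12 = 2 < 14 — winning move (to 2).
  10: 10 XOR 12 = 6 < 10 — winning move (to 6).
  5: 5 XOR 12 = 9 ≥ 5 — no move.
That gives 3 winning moves.

3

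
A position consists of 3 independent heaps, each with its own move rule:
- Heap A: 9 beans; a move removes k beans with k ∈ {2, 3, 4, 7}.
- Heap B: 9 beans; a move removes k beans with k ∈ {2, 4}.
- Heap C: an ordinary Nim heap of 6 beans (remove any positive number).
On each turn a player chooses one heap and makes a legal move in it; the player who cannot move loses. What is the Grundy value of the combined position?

3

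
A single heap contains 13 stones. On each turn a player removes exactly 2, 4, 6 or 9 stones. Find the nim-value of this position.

Build the Grundy sequence with g(k) = mex{g(k−s) : s ∈ {2, 4, 6, 9}, s ≤ k}:
g(0) = mex{} = 0
g(1) = mex{} = 0
g(2) = mex{0} = 1
g(3) = mex{0} = 1
g(4) = mex{0,1} = 2
g(5) = mex{0,1} = 2
g(6) = mex{0,1,2} = 3
g(7) = mex{0,1,2} = 3
g(8) = mex{1,2,3} = 0
g(9) = mex{0,1,2,3} = 4
g(10) = mex{0,2,3} = 1
g(11) = mex{1,2,3,4} = 0
g(12) = mex{0,1,3} = 2
g(13) = mex{0,2,3,4} = 1
So g(13) = 1.

1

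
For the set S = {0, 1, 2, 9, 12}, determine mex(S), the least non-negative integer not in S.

3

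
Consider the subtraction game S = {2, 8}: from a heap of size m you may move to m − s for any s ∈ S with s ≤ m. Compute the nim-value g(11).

0

Build the Grundy sequence with g(k) = mex{g(k−s) : s ∈ {2, 8}, s ≤ k}:
g(0) = mex{} = 0
g(1) = mex{} = 0
g(2) = mex{0} = 1
g(3) = mex{0} = 1
g(4) = mex{1} = 0
g(5) = mex{1} = 0
g(6) = mex{0} = 1
g(7) = mex{0} = 1
g(8) = mex{0,1} = 2
g(9) = mex{0,1} = 2
g(10) = mex{1,2} = 0
g(11) = mex{1,2} = 0
So g(11) = 0.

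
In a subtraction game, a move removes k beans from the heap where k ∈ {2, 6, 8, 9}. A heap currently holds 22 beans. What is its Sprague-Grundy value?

1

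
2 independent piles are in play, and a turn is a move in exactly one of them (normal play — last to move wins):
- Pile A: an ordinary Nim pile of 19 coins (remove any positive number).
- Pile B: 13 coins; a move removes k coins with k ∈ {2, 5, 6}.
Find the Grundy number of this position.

18

Pile A is a plain Nim pile of size 19, so its Grundy value is 19.
For pile B, compute g(0), g(1), … with moves {2, 5, 6}:
k:     0  1  2  3  4  5  6  7  8  9 10 11 12 13
g(k):  0  0  1  1  0  2  1  3  0  2  1  0  0  1
So g(13) = 1.
The value of a disjunctive sum is the nim-sum of the parts.
Combined value = 19 XOR 1 = 18.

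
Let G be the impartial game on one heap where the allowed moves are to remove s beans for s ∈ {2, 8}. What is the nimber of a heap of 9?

2

Compute g(0), g(1), … for moves {2, 8}:
g(0) = mex{} = 0
g(1) = mex{} = 0
g(2) = mex{0} = 1
g(3) = mex{0} = 1
g(4) = mex{1} = 0
g(5) = mex{1} = 0
g(6) = mex{0} = 1
g(7) = mex{0} = 1
g(8) = mex{0,1} = 2
g(9) = mex{0,1} = 2
So g(9) = 2.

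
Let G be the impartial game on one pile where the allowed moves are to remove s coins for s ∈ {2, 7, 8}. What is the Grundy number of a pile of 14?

0

Compute g(0), g(1), … for moves {2, 7, 8}:
g(0) = mex{} = 0
g(1) = mex{} = 0
g(2) = mex{0} = 1
g(3) = mex{0} = 1
g(4) = mex{1} = 0
g(5) = mex{1} = 0
g(6) = mex{0} = 1
g(7) = mex{0} = 1
g(8) = mex{0,1} = 2
g(9) = mex{0,1} = 2
g(10) = mex{1,2} = 0
g(11) = mex{0,1,2} = 3
g(12) = mex{0} = 1
g(13) = mex{0,1,3} = 2
g(14) = mex{1} = 0
So g(14) = 0.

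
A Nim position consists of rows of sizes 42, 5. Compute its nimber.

Bitwise XOR of the heap sizes:
  101010  (42)
  000101  (5)
  ------
  101111  (47)

47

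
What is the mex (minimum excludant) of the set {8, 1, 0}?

The values 0, 1 are all present; 2 is the first non-negative integer missing from the set.

2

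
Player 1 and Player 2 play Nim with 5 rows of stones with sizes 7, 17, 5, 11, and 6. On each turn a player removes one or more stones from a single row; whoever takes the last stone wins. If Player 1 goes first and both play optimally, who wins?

Player 1 wins

Nim-sum: 7 ^ 17 ^ 5 ^ 11 ^ 6 = 30.
The nim-sum is 30 ≠ 0, so this is an N-position: the player to move can win; Player 1 has a winning move.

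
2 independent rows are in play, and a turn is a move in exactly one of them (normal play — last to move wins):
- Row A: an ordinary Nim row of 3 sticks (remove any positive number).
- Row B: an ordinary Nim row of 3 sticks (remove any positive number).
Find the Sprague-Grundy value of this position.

0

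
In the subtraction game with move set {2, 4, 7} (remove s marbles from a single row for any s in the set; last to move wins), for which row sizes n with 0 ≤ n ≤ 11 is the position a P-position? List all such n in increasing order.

0, 1, 6, 9

Compute g(0), g(1), … for moves {2, 4, 7}:
g(0) = mex{} = 0
g(1) = mex{} = 0
g(2) = mex{0} = 1
g(3) = mex{0} = 1
g(4) = mex{0,1} = 2
g(5) = mex{0,1} = 2
g(6) = mex{1,2} = 0
g(7) = mex{0,1,2} = 3
g(8) = mex{0,2} = 1
g(9) = mex{1,2,3} = 0
g(10) = mex{0,1} = 2
g(11) = mex{0,2,3} = 1
The P-positions (g = 0) in 0..11 are 0, 1, 6, 9.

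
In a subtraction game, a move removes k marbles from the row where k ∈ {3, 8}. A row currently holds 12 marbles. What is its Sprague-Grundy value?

Build the Grundy sequence with g(k) = mex{g(k−s) : s ∈ {3, 8}, s ≤ k}:
k:     0  1  2  3  4  5  6  7  8  9 10 11 12
g(k):  0  0  0  1  1  1  0  0  2  1  1  0  0
So g(12) = 0.

0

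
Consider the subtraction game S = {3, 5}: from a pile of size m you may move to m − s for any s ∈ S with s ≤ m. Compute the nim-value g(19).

Grundy values for subtraction set {3, 5}:
k:     0  1  2  3  4  5  6  7  8  9 10 11 12 13 14 15 16 17 18 19
g(k):  0  0  0  1  1  1  2  2  0  0  0  1  1  1  2  2  0  0  0  1
So g(19) = 1.

1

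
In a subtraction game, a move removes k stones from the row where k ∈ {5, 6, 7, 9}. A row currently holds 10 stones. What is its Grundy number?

Compute g(0), g(1), … for moves {5, 6, 7, 9}:
g(0) = mex{} = 0
g(1) = mex{} = 0
g(2) = mex{} = 0
g(3) = mex{} = 0
g(4) = mex{} = 0
g(5) = mex{0} = 1
g(6) = mex{0} = 1
g(7) = mex{0} = 1
g(8) = mex{0} = 1
g(9) = mex{0} = 1
g(10) = mex{0,1} = 2
So g(10) = 2.

2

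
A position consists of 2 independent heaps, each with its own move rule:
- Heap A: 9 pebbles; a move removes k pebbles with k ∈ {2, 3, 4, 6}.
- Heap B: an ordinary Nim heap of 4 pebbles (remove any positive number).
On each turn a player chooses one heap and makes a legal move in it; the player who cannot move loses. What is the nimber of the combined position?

Build the Grundy sequence for heap A with g(k) = mex{g(k−s) : s ∈ {2, 3, 4, 6}, s ≤ k}:
k:     0  1  2  3  4  5  6  7  8  9
g(k):  0  0  1  1  2  2  3  3  0  0
So g(9) = 0.
Heap B is a plain Nim heap of size 4, so its Grundy value is 4.
By the Sprague-Grundy theorem, the Grundy value of a sum of independent games is the XOR of the component values.
Combined value = 0 XOR 4 = 4.

4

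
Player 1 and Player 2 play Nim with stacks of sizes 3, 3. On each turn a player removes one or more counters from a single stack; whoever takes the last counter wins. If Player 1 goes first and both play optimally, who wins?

Player 2 wins

Nim-sum: 3 ⊕ 3 = 0.
The nim-sum is 0, so this is a P-position: the player to move is in a losing position under optimal play; Player 1 is about to move from it and so loses — Player 2 wins.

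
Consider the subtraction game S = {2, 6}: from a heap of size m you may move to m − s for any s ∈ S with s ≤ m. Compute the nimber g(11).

Build the Grundy sequence with g(k) = mex{g(k−s) : s ∈ {2, 6}, s ≤ k}:
k:     0  1  2  3  4  5  6  7  8  9 10 11
g(k):  0  0  1  1  0  0  1  1  0  0  1  1
So g(11) = 1.

1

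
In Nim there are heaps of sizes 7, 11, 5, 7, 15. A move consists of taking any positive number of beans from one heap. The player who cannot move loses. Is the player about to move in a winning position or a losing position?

Winning position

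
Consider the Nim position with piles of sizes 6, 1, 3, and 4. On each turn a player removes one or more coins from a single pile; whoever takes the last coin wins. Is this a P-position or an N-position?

P-position

Nim-sum: 6 XOR 1 XOR 3 XOR 4 = 0.
The nim-sum is 0, so this is a P-position: the player to move is in a losing position under optimal play.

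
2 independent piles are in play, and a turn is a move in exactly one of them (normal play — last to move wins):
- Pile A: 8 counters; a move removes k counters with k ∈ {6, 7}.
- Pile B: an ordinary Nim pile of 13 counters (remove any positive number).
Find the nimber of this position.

Build the Grundy sequence for pile A with g(k) = mex{g(k−s) : s ∈ {6, 7}, s ≤ k}:
k:     0  1  2  3  4  5  6  7  8
g(k):  0  0  0  0  0  0  1  1  1
So g(8) = 1.
Pile B is a plain Nim pile of size 13, so its Grundy value is 13.
The value of a disjunctive sum is the nim-sum of the parts.
Combined value = 1 ⊕ 13 = 12.

12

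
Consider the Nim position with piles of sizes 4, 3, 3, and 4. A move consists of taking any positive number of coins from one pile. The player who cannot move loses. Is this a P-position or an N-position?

Compute the nim-sum pairwise:
4 XOR 3 = 7
7 XOR 3 = 4
4 XOR 4 = 0
The nim-sum is 0, so this is a P-position: the player to move is in a losing position under optimal play.

P-position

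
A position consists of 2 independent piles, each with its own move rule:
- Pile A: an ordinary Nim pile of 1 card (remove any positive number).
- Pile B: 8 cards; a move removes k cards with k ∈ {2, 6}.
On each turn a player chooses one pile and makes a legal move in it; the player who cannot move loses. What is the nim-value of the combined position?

1

Pile A is a plain Nim pile of size 1, so its Grundy value is 1.
For pile B, compute g(0), g(1), … with moves {2, 6}:
k:     0  1  2  3  4  5  6  7  8
g(k):  0  0  1  1  0  0  1  1  0
So g(8) = 0.
The value of a disjunctive sum is the nim-sum of the parts.
Combined value = 1 XOR 0 = 1.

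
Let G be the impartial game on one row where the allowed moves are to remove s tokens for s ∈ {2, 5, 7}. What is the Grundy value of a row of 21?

Build the Grundy sequence with g(k) = mex{g(k−s) : s ∈ {2, 5, 7}, s ≤ k}:
k:     0  1  2  3  4  5  6  7  8  9 10 11 12 13 14 15 16 17 18 19 20 21
g(k):  0  0  1  1  0  2  1  3  2  2  0  3  1  0  0  1  1  2  2  3  3  2
So g(21) = 2.

2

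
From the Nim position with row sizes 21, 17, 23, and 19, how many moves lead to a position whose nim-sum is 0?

0

Nim-sum: 21 ^ 17 ^ 23 ^ 19 = 0.
The nim-sum is already 0, so every move leaves a nonzero nim-sum — there are no winning moves.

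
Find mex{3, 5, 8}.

0 is not in the set, so the mex is 0.

0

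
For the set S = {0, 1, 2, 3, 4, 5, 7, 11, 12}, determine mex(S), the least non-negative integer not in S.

6

The values 0, 1, 2, 3, 4, 5 are all present; 6 is the first non-negative integer missing from the set.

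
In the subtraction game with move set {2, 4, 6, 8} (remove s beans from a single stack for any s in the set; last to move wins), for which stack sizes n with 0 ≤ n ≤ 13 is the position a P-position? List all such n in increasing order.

0, 1, 10, 11

Grundy values for subtraction set {2, 4, 6, 8}:
k:     0  1  2  3  4  5  6  7  8  9 10 11 12 13
g(k):  0  0  1  1  2  2  3  3  4  4  0  0  1  1
The P-positions (g = 0) in 0..13 are 0, 1, 10, 11.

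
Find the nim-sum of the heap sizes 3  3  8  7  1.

14

Write each in binary and XOR column by column:
  0011  (3)
  0011  (3)
  1000  (8)
  0111  (7)
  0001  (1)
  ----
  1110  (14)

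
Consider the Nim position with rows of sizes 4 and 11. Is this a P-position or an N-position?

Nim-sum: 4 ⊕ 11 = 15.
The nim-sum is 15 ≠ 0, so this is an N-position: the player to move can win.

N-position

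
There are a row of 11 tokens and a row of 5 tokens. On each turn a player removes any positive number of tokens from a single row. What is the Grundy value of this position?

14

Bitwise XOR of the heap sizes:
  1011  (11)
  0101  (5)
  ----
  1110  (14)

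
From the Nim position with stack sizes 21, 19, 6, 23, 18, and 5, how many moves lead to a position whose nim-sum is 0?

Bitwise XOR of the heap sizes:
  10101  (21)
  10011  (19)
  00110  (6)
  10111  (23)
  10010  (18)
  00101  (5)
  -----
  00000  (0)
The nim-sum is already 0, so every move leaves a nonzero nim-sum — there are no winning moves.

0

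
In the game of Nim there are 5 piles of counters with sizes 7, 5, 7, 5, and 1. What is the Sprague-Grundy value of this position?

Write each in binary and XOR column by column:
  111  (7)
  101  (5)
  111  (7)
  101  (5)
  001  (1)
  ---
  001  (1)

1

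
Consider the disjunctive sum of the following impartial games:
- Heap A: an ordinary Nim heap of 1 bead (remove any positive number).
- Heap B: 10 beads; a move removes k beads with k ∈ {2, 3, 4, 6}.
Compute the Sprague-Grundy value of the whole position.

Heap A is a plain Nim heap of size 1, so its Grundy value is 1.
For heap B, compute g(0), g(1), … with moves {2, 3, 4, 6}:
k:     0  1  2  3  4  5  6  7  8  9 10
g(k):  0  0  1  1  2  2  3  3  0  0  1
So g(10) = 1.
By the Sprague-Grundy theorem, the Grundy value of a sum of independent games is the XOR of the component values.
Combined value = 1 XOR 1 = 0.

0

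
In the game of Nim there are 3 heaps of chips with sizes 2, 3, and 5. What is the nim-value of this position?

4

Compute the nim-sum pairwise:
2 ^ 3 = 1
1 ^ 5 = 4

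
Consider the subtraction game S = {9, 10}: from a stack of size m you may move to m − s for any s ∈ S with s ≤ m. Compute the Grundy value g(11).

Build the Grundy sequence with g(k) = mex{g(k−s) : s ∈ {9, 10}, s ≤ k}:
k:     0  1  2  3  4  5  6  7  8  9 10 11
g(k):  0  0  0  0  0  0  0  0  0  1  1  1
So g(11) = 1.

1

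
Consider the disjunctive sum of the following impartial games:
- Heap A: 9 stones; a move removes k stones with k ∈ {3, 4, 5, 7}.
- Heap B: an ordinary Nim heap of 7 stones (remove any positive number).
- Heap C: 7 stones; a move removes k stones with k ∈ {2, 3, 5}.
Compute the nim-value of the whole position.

4

For heap A, compute g(0), g(1), … with moves {3, 4, 5, 7}:
g(0) = mex{} = 0
g(1) = mex{} = 0
g(2) = mex{} = 0
g(3) = mex{0} = 1
g(4) = mex{0} = 1
g(5) = mex{0} = 1
g(6) = mex{0,1} = 2
g(7) = mex{0,1} = 2
g(8) = mex{0,1} = 2
g(9) = mex{0,1,2} = 3
So g(9) = 3.
Heap B is a plain Nim heap of size 7, so its Grundy value is 7.
Grundy values for heap C (subtraction set {2, 3, 5}):
g(0) = mex{} = 0
g(1) = mex{} = 0
g(2) = mex{0} = 1
g(3) = mex{0} = 1
g(4) = mex{0,1} = 2
g(5) = mex{0,1} = 2
g(6) = mex{0,1,2} = 3
g(7) = mex{1,2} = 0
So g(7) = 0.
By the Sprague-Grundy theorem, the Grundy value of a sum of independent games is the XOR of the component values.
Combined value = 3 ⊕ 7 ⊕ 0 = 4.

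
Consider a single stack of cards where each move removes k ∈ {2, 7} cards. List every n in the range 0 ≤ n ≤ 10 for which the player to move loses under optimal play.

0, 1, 4, 5, 9, 10

Build the Grundy sequence with g(k) = mex{g(k−s) : s ∈ {2, 7}, s ≤ k}:
k:     0  1  2  3  4  5  6  7  8  9 10
g(k):  0  0  1  1  0  0  1  1  2  0  0
The P-positions (g = 0) in 0..10 are 0, 1, 4, 5, 9, 10.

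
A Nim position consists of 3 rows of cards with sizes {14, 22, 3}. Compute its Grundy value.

27

Nim-sum: 14 XOR 22 XOR 3 = 27.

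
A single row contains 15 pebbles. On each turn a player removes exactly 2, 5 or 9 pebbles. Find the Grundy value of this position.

Compute g(0), g(1), … for moves {2, 5, 9}:
k:     0  1  2  3  4  5  6  7  8  9 10 11 12 13 14 15
g(k):  0  0  1  1  0  2  1  0  0  1  1  0  2  1  0  0
So g(15) = 0.

0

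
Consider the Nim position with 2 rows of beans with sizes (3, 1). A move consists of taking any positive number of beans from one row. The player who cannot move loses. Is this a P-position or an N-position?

N-position

Nim-sum: 3 ⊕ 1 = 2.
The nim-sum is 2 ≠ 0, so this is an N-position: the player to move can win.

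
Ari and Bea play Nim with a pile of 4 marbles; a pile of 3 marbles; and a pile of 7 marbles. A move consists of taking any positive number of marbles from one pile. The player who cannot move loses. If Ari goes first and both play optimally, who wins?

Nim-sum: 4 ^ 3 ^ 7 = 0.
The nim-sum is 0, so this is a P-position: the player to move is in a losing position under optimal play; Ari is about to move from it and so loses — Bea wins.

Bea wins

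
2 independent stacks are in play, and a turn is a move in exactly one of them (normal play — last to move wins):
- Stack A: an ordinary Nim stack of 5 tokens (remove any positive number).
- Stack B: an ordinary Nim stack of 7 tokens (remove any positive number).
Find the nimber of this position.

2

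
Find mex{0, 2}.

0 is in the set but 1 is not, so the mex is 1.

1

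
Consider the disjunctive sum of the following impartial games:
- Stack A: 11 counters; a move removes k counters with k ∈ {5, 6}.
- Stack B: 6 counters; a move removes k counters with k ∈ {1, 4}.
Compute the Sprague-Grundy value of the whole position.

1

Build the Grundy sequence for stack A with g(k) = mex{g(k−s) : s ∈ {5, 6}, s ≤ k}:
k:     0  1  2  3  4  5  6  7  8  9 10 11
g(k):  0  0  0  0  0  1  1  1  1  1  2  0
So g(11) = 0.
Build the Grundy sequence for stack B with g(k) = mex{g(k−s) : s ∈ {1, 4}, s ≤ k}:
g(0) = mex{} = 0
g(1) = mex{0} = 1
g(2) = mex{1} = 0
g(3) = mex{0} = 1
g(4) = mex{0,1} = 2
g(5) = mex{1,2} = 0
g(6) = mex{0} = 1
So g(6) = 1.
By the Sprague-Grundy theorem, the Grundy value of a sum of independent games is the XOR of the component values.
Combined value = 0 XOR 1 = 1.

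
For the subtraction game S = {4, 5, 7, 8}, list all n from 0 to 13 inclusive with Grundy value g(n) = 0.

0, 1, 2, 3, 12, 13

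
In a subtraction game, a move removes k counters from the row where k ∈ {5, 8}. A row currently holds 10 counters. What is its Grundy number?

2

Grundy values for subtraction set {5, 8}:
g(0) = mex{} = 0
g(1) = mex{} = 0
g(2) = mex{} = 0
g(3) = mex{} = 0
g(4) = mex{} = 0
g(5) = mex{0} = 1
g(6) = mex{0} = 1
g(7) = mex{0} = 1
g(8) = mex{0} = 1
g(9) = mex{0} = 1
g(10) = mex{0,1} = 2
So g(10) = 2.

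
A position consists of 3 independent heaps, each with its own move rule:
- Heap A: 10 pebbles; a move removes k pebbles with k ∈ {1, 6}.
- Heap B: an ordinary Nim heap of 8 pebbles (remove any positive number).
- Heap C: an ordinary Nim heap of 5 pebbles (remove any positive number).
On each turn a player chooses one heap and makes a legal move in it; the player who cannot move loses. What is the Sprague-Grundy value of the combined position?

12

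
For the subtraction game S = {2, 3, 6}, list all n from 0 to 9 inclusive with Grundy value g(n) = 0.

0, 1, 5, 9

Compute g(0), g(1), … for moves {2, 3, 6}:
k:     0  1  2  3  4  5  6  7  8  9
g(k):  0  0  1  1  2  0  3  1  2  0
The P-positions (g = 0) in 0..9 are 0, 1, 5, 9.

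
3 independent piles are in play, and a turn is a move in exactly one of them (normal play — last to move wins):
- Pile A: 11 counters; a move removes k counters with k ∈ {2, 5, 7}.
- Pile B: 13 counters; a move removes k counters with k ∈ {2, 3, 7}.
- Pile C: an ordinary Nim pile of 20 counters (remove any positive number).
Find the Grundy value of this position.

22

Grundy values for pile A (subtraction set {2, 5, 7}):
k:     0  1  2  3  4  5  6  7  8  9 10 11
g(k):  0  0  1  1  0  2  1  3  2  2  0  3
So g(11) = 3.
Build the Grundy sequence for pile B with g(k) = mex{g(k−s) : s ∈ {2, 3, 7}, s ≤ k}:
k:     0  1  2  3  4  5  6  7  8  9 10 11 12 13
g(k):  0  0  1  1  2  0  0  1  1  2  0  0  1  1
So g(13) = 1.
Pile C is a plain Nim pile of size 20, so its Grundy value is 20.
By the Sprague-Grundy theorem, the Grundy value of a sum of independent games is the XOR of the component values.
Combined value = 3 XOR 1 XOR 20 = 22.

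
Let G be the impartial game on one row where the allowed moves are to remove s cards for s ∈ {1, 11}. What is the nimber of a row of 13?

Build the Grundy sequence with g(k) = mex{g(k−s) : s ∈ {1, 11}, s ≤ k}:
g(0) = mex{} = 0
g(1) = mex{0} = 1
g(2) = mex{1} = 0
g(3) = mex{0} = 1
g(4) = mex{1} = 0
g(5) = mex{0} = 1
g(6) = mex{1} = 0
g(7) = mex{0} = 1
g(8) = mex{1} = 0
g(9) = mex{0} = 1
g(10) = mex{1} = 0
g(11) = mex{0} = 1
g(12) = mex{1} = 0
g(13) = mex{0} = 1
So g(13) = 1.

1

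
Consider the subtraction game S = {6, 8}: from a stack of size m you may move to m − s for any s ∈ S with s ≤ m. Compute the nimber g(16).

Build the Grundy sequence with g(k) = mex{g(k−s) : s ∈ {6, 8}, s ≤ k}:
k:     0  1  2  3  4  5  6  7  8  9 10 11 12 13 14 15 16
g(k):  0  0  0  0  0  0  1  1  1  1  1  1  2  2  0  0  0
So g(16) = 0.

0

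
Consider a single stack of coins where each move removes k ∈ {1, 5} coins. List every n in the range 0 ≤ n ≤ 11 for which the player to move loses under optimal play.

0, 2, 4, 6, 8, 10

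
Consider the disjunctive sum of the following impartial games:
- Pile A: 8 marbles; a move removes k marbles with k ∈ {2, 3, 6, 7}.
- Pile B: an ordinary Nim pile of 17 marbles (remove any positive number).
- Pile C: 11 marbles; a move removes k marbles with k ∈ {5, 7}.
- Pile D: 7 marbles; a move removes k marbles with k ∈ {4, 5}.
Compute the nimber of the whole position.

16

For pile A, compute g(0), g(1), … with moves {2, 3, 6, 7}:
g(0) = mex{} = 0
g(1) = mex{} = 0
g(2) = mex{0} = 1
g(3) = mex{0} = 1
g(4) = mex{0,1} = 2
g(5) = mex{1} = 0
g(6) = mex{0,1,2} = 3
g(7) = mex{0,2} = 1
g(8) = mex{0,1,3} = 2
So g(8) = 2.
Pile B is a plain Nim pile of size 17, so its Grundy value is 17.
Grundy values for pile C (subtraction set {5, 7}):
k:     0  1  2  3  4  5  6  7  8  9 10 11
g(k):  0  0  0  0  0  1  1  1  1  1  2  2
So g(11) = 2.
Grundy values for pile D (subtraction set {4, 5}):
k:     0  1  2  3  4  5  6  7
g(k):  0  0  0  0  1  1  1  1
So g(7) = 1.
By the Sprague-Grundy theorem, the Grundy value of a sum of independent games is the XOR of the component values.
Combined value = 2 XOR 17 XOR 2 XOR 1 = 16.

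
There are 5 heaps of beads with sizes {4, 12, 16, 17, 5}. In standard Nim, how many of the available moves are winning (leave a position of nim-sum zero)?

Bitwise XOR of the heap sizes:
  00100  (4)
  01100  (12)
  10000  (16)
  10001  (17)
  00101  (5)
  -----
  01100  (12)
The overall nim-sum is X = 12. A heap of size p has a winning move iff p XOR X < p (reduce it to p XOR X).
  4: 4 XOR 12 = 8 ≥ 4 — no move.
  12: 12 XOR 12 = 0 < 12 — winning move (to 0).
  16: 16 XOR 12 = 28 ≥ 16 — no move.
  17: 17 XOR 12 = 29 ≥ 17 — no move.
  5: 5 XOR 12 = 9 ≥ 5 — no move.
That gives 1 winning move.

1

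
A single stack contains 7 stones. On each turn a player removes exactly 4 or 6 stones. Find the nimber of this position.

Compute g(0), g(1), … for moves {4, 6}:
k:     0  1  2  3  4  5  6  7
g(k):  0  0  0  0  1  1  1  1
So g(7) = 1.

1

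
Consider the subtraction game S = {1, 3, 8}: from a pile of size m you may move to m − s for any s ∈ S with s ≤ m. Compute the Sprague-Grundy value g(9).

3

Grundy values for subtraction set {1, 3, 8}:
g(0) = mex{} = 0
g(1) = mex{0} = 1
g(2) = mex{1} = 0
g(3) = mex{0} = 1
g(4) = mex{1} = 0
g(5) = mex{0} = 1
g(6) = mex{1} = 0
g(7) = mex{0} = 1
g(8) = mex{0,1} = 2
g(9) = mex{0,1,2} = 3
So g(9) = 3.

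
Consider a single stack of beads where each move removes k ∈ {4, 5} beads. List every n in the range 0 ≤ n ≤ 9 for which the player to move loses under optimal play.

Build the Grundy sequence with g(k) = mex{g(k−s) : s ∈ {4, 5}, s ≤ k}:
k:     0  1  2  3  4  5  6  7  8  9
g(k):  0  0  0  0  1  1  1  1  2  0
The P-positions (g = 0) in 0..9 are 0, 1, 2, 3, 9.

0, 1, 2, 3, 9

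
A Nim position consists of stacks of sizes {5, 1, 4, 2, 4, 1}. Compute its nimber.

Compute the nim-sum pairwise:
5 ⊕ 1 = 4
4 ⊕ 4 = 0
0 ⊕ 2 = 2
2 ⊕ 4 = 6
6 ⊕ 1 = 7

7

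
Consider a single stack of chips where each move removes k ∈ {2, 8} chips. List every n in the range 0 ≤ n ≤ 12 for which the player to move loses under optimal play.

0, 1, 4, 5, 10, 11

Compute g(0), g(1), … for moves {2, 8}:
g(0) = mex{} = 0
g(1) = mex{} = 0
g(2) = mex{0} = 1
g(3) = mex{0} = 1
g(4) = mex{1} = 0
g(5) = mex{1} = 0
g(6) = mex{0} = 1
g(7) = mex{0} = 1
g(8) = mex{0,1} = 2
g(9) = mex{0,1} = 2
g(10) = mex{1,2} = 0
g(11) = mex{1,2} = 0
g(12) = mex{0} = 1
The P-positions (g = 0) in 0..12 are 0, 1, 4, 5, 10, 11.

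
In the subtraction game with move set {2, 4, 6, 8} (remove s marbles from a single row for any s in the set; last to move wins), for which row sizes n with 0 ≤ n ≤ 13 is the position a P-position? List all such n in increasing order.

0, 1, 10, 11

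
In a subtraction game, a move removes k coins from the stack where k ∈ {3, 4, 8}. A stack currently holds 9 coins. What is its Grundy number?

3

Compute g(0), g(1), … for moves {3, 4, 8}:
g(0) = mex{} = 0
g(1) = mex{} = 0
g(2) = mex{} = 0
g(3) = mex{0} = 1
g(4) = mex{0} = 1
g(5) = mex{0} = 1
g(6) = mex{0,1} = 2
g(7) = mex{1} = 0
g(8) = mex{0,1} = 2
g(9) = mex{0,1,2} = 3
So g(9) = 3.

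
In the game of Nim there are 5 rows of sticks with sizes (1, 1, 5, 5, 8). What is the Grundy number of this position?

8

Compute the nim-sum pairwise:
1 ⊕ 1 = 0
0 ⊕ 5 = 5
5 ⊕ 5 = 0
0 ⊕ 8 = 8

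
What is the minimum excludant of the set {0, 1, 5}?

The values 0, 1 are all present; 2 is the first non-negative integer missing from the set.

2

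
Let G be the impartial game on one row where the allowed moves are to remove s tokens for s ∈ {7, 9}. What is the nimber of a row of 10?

1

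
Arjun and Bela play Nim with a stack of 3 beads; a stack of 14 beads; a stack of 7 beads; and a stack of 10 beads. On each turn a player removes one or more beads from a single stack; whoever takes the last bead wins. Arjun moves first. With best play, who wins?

Write each in binary and XOR column by column:
  0011  (3)
  1110  (14)
  0111  (7)
  1010  (10)
  ----
  0000  (0)
The nim-sum is 0, so this is a P-position: the player to move is in a losing position under optimal play; Arjun is about to move from it and so loses — Bela wins.

Bela wins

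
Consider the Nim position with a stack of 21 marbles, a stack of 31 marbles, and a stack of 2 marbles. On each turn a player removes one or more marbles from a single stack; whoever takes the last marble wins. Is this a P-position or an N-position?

N-position

Write each in binary and XOR column by column:
  10101  (21)
  11111  (31)
  00010  (2)
  -----
  01000  (8)
The nim-sum is 8 ≠ 0, so this is an N-position: the player to move can win.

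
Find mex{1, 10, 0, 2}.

3

The values 0, 1, 2 are all present; 3 is the first non-negative integer missing from the set.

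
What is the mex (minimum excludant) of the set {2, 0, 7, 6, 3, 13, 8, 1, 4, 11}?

5

The values 0, 1, 2, 3, 4 are all present; 5 is the first non-negative integer missing from the set.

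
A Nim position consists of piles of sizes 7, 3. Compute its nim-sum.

4

Nim-sum: 7 ^ 3 = 4.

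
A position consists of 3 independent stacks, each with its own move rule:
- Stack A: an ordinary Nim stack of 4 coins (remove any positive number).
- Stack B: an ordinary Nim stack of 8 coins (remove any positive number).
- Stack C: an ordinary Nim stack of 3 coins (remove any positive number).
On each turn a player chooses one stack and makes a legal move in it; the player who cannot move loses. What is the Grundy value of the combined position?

15

Stack A is a plain Nim stack of size 4, so its Grundy value is 4.
Stack B is a plain Nim stack of size 8, so its Grundy value is 8.
Stack C is a plain Nim stack of size 3, so its Grundy value is 3.
By the Sprague-Grundy theorem, the Grundy value of a sum of independent games is the XOR of the component values.
Combined value = 4 ⊕ 8 ⊕ 3 = 15.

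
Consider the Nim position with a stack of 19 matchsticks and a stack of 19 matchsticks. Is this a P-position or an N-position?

P-position

Bitwise XOR of the heap sizes:
  10011  (19)
  10011  (19)
  -----
  00000  (0)
The nim-sum is 0, so this is a P-position: the player to move is in a losing position under optimal play.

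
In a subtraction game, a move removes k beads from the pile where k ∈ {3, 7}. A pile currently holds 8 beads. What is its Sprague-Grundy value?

Build the Grundy sequence with g(k) = mex{g(k−s) : s ∈ {3, 7}, s ≤ k}:
k:     0  1  2  3  4  5  6  7  8
g(k):  0  0  0  1  1  1  0  2  2
So g(8) = 2.

2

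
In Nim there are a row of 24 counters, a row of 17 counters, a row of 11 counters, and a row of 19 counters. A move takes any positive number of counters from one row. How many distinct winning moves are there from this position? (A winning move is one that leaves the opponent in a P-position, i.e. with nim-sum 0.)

Compute the nim-sum pairwise:
24 ^ 17 = 9
9 ^ 11 = 2
2 ^ 19 = 17
The overall nim-sum is X = 17. A row of size p has a winning move iff p XOR X < p (reduce it to p XOR X).
  24: 24 XOR 17 = 9 < 24 — winning move (to 9).
  17: 17 XOR 17 = 0 < 17 — winning move (to 0).
  11: 11 XOR 17 = 26 ≥ 11 — no move.
  19: 19 XOR 17 = 2 < 19 — winning move (to 2).
That gives 3 winning moves.

3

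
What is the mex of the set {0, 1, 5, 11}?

2

The values 0, 1 are all present; 2 is the first non-negative integer missing from the set.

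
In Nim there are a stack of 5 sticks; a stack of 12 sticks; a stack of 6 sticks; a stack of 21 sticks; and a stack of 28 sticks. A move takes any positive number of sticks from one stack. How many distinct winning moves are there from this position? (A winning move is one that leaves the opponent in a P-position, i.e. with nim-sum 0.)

5

Nim-sum: 5 XOR 12 XOR 6 XOR 21 XOR 28 = 6.
The overall nim-sum is X = 6. A stack of size p has a winning move iff p XOR X < p (reduce it to p XOR X).
  5: 5 XOR 6 = 3 < 5 — winning move (to 3).
  12: 12 XOR 6 = 10 < 12 — winning move (to 10).
  6: 6 XOR 6 = 0 < 6 — winning move (to 0).
  21: 21 XOR 6 = 19 < 21 — winning move (to 19).
  28: 28 XOR 6 = 26 < 28 — winning move (to 26).
That gives 5 winning moves.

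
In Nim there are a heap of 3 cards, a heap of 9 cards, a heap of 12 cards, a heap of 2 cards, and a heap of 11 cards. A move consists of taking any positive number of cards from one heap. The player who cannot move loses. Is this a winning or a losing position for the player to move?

Winning position

Compute the nim-sum pairwise:
3 ⊕ 9 = 10
10 ⊕ 12 = 6
6 ⊕ 2 = 4
4 ⊕ 11 = 15
The nim-sum is 15 ≠ 0, so this is an N-position: the player to move can win.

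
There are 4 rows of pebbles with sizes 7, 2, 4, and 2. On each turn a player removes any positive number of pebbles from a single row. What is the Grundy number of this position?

3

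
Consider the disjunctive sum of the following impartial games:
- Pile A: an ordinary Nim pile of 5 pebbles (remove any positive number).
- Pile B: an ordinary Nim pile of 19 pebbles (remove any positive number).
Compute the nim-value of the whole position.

Pile A is a plain Nim pile of size 5, so its Grundy value is 5.
Pile B is a plain Nim pile of size 19, so its Grundy value is 19.
By the Sprague-Grundy theorem, the Grundy value of a sum of independent games is the XOR of the component values.
Combined value = 5 ⊕ 19 = 22.

22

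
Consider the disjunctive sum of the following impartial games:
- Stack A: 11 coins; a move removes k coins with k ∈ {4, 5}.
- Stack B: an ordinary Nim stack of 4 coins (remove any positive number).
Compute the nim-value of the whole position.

4

For stack A, compute g(0), g(1), … with moves {4, 5}:
k:     0  1  2  3  4  5  6  7  8  9 10 11
g(k):  0  0  0  0  1  1  1  1  2  0  0  0
So g(11) = 0.
Stack B is a plain Nim stack of size 4, so its Grundy value is 4.
By the Sprague-Grundy theorem, the Grundy value of a sum of independent games is the XOR of the component values.
Combined value = 0 XOR 4 = 4.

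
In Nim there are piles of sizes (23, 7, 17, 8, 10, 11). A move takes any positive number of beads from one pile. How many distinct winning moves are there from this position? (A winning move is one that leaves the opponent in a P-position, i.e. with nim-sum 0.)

Write each in binary and XOR column by column:
  10111  (23)
  00111  (7)
  10001  (17)
  01000  (8)
  01010  (10)
  01011  (11)
  -----
  01000  (8)
The overall nim-sum is X = 8. A pile of size p has a winning move iff p XOR X < p (reduce it to p XOR X).
  23: 23 XOR 8 = 31 ≥ 23 — no move.
  7: 7 XOR 8 = 15 ≥ 7 — no move.
  17: 17 XOR 8 = 25 ≥ 17 — no move.
  8: 8 XOR 8 = 0 < 8 — winning move (to 0).
  10: 10 XOR 8 = 2 < 10 — winning move (to 2).
  11: 11 XOR 8 = 3 < 11 — winning move (to 3).
That gives 3 winning moves.

3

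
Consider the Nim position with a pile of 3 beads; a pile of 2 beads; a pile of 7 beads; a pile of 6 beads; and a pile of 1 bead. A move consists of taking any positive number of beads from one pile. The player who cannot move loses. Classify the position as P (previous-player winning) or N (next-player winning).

N-position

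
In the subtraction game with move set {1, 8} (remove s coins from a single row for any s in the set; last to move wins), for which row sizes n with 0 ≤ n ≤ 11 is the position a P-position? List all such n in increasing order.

Grundy values for subtraction set {1, 8}:
g(0) = mex{} = 0
g(1) = mex{0} = 1
g(2) = mex{1} = 0
g(3) = mex{0} = 1
g(4) = mex{1} = 0
g(5) = mex{0} = 1
g(6) = mex{1} = 0
g(7) = mex{0} = 1
g(8) = mex{0,1} = 2
g(9) = mex{1,2} = 0
g(10) = mex{0} = 1
g(11) = mex{1} = 0
The P-positions (g = 0) in 0..11 are 0, 2, 4, 6, 9, 11.

0, 2, 4, 6, 9, 11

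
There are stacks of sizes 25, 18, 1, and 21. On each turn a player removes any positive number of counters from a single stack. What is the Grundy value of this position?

Nim-sum: 25 ⊕ 18 ⊕ 1 ⊕ 21 = 31.

31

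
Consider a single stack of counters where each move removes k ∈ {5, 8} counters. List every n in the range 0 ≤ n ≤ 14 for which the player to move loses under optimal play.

Compute g(0), g(1), … for moves {5, 8}:
k:     0  1  2  3  4  5  6  7  8  9 10 11 12 13 14
g(k):  0  0  0  0  0  1  1  1  1  1  2  2  2  0  0
The P-positions (g = 0) in 0..14 are 0, 1, 2, 3, 4, 13, 14.

0, 1, 2, 3, 4, 13, 14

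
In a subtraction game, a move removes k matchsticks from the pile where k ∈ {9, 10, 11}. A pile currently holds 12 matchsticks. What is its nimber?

Grundy values for subtraction set {9, 10, 11}:
g(0) = mex{} = 0
g(1) = mex{} = 0
g(2) = mex{} = 0
g(3) = mex{} = 0
g(4) = mex{} = 0
g(5) = mex{} = 0
g(6) = mex{} = 0
g(7) = mex{} = 0
g(8) = mex{} = 0
g(9) = mex{0} = 1
g(10) = mex{0} = 1
g(11) = mex{0} = 1
g(12) = mex{0} = 1
So g(12) = 1.

1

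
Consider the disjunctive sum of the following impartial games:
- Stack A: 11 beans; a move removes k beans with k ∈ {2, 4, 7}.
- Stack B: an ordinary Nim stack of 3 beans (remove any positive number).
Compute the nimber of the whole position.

2

For stack A, compute g(0), g(1), … with moves {2, 4, 7}:
g(0) = mex{} = 0
g(1) = mex{} = 0
g(2) = mex{0} = 1
g(3) = mex{0} = 1
g(4) = mex{0,1} = 2
g(5) = mex{0,1} = 2
g(6) = mex{1,2} = 0
g(7) = mex{0,1,2} = 3
g(8) = mex{0,2} = 1
g(9) = mex{1,2,3} = 0
g(10) = mex{0,1} = 2
g(11) = mex{0,2,3} = 1
So g(11) = 1.
Stack B is a plain Nim stack of size 3, so its Grundy value is 3.
By the Sprague-Grundy theorem, the Grundy value of a sum of independent games is the XOR of the component values.
Combined value = 1 XOR 3 = 2.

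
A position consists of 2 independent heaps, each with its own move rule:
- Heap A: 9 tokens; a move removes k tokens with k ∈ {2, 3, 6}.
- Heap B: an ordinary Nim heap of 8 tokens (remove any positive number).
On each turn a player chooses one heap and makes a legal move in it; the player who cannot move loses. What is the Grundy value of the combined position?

8

Grundy values for heap A (subtraction set {2, 3, 6}):
g(0) = mex{} = 0
g(1) = mex{} = 0
g(2) = mex{0} = 1
g(3) = mex{0} = 1
g(4) = mex{0,1} = 2
g(5) = mex{1} = 0
g(6) = mex{0,1,2} = 3
g(7) = mex{0,2} = 1
g(8) = mex{0,1,3} = 2
g(9) = mex{1,3} = 0
So g(9) = 0.
Heap B is a plain Nim heap of size 8, so its Grundy value is 8.
The value of a disjunctive sum is the nim-sum of the parts.
Combined value = 0 ⊕ 8 = 8.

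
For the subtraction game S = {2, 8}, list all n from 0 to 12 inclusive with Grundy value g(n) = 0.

Compute g(0), g(1), … for moves {2, 8}:
k:     0  1  2  3  4  5  6  7  8  9 10 11 12
g(k):  0  0  1  1  0  0  1  1  2  2  0  0  1
The P-positions (g = 0) in 0..12 are 0, 1, 4, 5, 10, 11.

0, 1, 4, 5, 10, 11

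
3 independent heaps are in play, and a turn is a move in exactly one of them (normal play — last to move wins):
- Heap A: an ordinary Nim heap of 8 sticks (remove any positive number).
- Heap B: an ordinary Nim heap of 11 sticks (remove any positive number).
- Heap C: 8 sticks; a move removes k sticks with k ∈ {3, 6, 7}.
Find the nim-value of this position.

1

Heap A is a plain Nim heap of size 8, so its Grundy value is 8.
Heap B is a plain Nim heap of size 11, so its Grundy value is 11.
For heap C, compute g(0), g(1), … with moves {3, 6, 7}:
k:     0  1  2  3  4  5  6  7  8
g(k):  0  0  0  1  1  1  2  2  2
So g(8) = 2.
By the Sprague-Grundy theorem, the Grundy value of a sum of independent games is the XOR of the component values.
Combined value = 8 ⊕ 11 ⊕ 2 = 1.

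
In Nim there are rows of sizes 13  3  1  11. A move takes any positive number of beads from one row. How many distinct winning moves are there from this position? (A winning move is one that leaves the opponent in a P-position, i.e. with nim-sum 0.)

Nim-sum: 13 ^ 3 ^ 1 ^ 11 = 4.
The overall nim-sum is X = 4. A row of size p has a winning move iff p XOR X < p (reduce it to p XOR X).
  13: 13 XOR 4 = 9 < 13 — winning move (to 9).
  3: 3 XOR 4 = 7 ≥ 3 — no move.
  1: 1 XOR 4 = 5 ≥ 1 — no move.
  11: 11 XOR 4 = 15 ≥ 11 — no move.
That gives 1 winning move.

1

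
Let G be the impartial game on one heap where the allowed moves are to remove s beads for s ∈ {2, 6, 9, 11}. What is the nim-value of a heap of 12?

Build the Grundy sequence with g(k) = mex{g(k−s) : s ∈ {2, 6, 9, 11}, s ≤ k}:
g(0) = mex{} = 0
g(1) = mex{} = 0
g(2) = mex{0} = 1
g(3) = mex{0} = 1
g(4) = mex{1} = 0
g(5) = mex{1} = 0
g(6) = mex{0} = 1
g(7) = mex{0} = 1
g(8) = mex{1} = 0
g(9) = mex{0,1} = 2
g(10) = mex{0} = 1
g(11) = mex{0,1,2} = 3
g(12) = mex{0,1} = 2
So g(12) = 2.

2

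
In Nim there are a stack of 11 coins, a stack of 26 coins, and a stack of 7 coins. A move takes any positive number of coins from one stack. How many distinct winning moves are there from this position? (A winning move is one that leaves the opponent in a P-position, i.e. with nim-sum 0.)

1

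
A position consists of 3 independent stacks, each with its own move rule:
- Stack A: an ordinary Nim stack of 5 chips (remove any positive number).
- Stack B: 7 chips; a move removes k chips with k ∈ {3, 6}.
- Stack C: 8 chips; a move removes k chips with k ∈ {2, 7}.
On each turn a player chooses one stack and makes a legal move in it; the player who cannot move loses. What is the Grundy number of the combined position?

5

Stack A is a plain Nim stack of size 5, so its Grundy value is 5.
Grundy values for stack B (subtraction set {3, 6}):
k:     0  1  2  3  4  5  6  7
g(k):  0  0  0  1  1  1  2  2
So g(7) = 2.
For stack C, compute g(0), g(1), … with moves {2, 7}:
k:     0  1  2  3  4  5  6  7  8
g(k):  0  0  1  1  0  0  1  1  2
So g(8) = 2.
The value of a disjunctive sum is the nim-sum of the parts.
Combined value = 5 ⊕ 2 ⊕ 2 = 5.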